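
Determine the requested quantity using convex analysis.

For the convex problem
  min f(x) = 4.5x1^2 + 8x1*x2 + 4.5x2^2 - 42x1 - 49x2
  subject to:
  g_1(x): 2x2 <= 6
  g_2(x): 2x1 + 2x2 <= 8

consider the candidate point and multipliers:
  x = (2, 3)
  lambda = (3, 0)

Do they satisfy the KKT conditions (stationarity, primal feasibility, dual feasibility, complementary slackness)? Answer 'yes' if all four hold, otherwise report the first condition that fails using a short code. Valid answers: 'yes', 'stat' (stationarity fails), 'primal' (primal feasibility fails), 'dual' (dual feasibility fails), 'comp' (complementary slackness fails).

Gradient of f: grad f(x) = Q x + c = (0, -6)
Constraint values g_i(x) = a_i^T x - b_i:
  g_1((2, 3)) = 0
  g_2((2, 3)) = 2
Stationarity residual: grad f(x) + sum_i lambda_i a_i = (0, 0)
  -> stationarity OK
Primal feasibility (all g_i <= 0): FAILS
Dual feasibility (all lambda_i >= 0): OK
Complementary slackness (lambda_i * g_i(x) = 0 for all i): OK

Verdict: the first failing condition is primal_feasibility -> primal.

primal


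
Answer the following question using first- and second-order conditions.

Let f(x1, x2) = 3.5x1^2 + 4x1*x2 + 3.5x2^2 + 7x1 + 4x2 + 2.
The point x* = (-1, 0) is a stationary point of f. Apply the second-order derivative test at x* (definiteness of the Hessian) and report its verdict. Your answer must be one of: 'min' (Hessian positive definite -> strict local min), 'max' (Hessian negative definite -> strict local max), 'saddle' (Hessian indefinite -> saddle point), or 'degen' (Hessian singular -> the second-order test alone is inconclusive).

Compute the Hessian H = grad^2 f:
  H = [[7, 4], [4, 7]]
Verify stationarity: grad f(x*) = H x* + g = (0, 0).
Eigenvalues of H: 3, 11.
Both eigenvalues > 0, so H is positive definite -> x* is a strict local min.

min


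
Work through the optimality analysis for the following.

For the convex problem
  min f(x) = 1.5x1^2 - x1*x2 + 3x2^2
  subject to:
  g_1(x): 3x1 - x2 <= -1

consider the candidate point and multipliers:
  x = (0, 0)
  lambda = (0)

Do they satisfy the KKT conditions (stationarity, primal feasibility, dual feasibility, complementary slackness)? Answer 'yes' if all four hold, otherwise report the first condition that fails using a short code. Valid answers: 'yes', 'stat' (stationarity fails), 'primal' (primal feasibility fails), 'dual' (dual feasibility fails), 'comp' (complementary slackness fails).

Gradient of f: grad f(x) = Q x + c = (0, 0)
Constraint values g_i(x) = a_i^T x - b_i:
  g_1((0, 0)) = 1
Stationarity residual: grad f(x) + sum_i lambda_i a_i = (0, 0)
  -> stationarity OK
Primal feasibility (all g_i <= 0): FAILS
Dual feasibility (all lambda_i >= 0): OK
Complementary slackness (lambda_i * g_i(x) = 0 for all i): OK

Verdict: the first failing condition is primal_feasibility -> primal.

primal


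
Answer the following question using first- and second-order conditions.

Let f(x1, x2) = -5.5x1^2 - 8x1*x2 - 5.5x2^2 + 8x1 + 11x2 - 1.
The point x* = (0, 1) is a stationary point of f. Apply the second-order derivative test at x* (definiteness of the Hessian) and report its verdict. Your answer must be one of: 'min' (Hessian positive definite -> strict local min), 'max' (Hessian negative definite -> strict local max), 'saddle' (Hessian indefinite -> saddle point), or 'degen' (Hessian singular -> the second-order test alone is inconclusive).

Compute the Hessian H = grad^2 f:
  H = [[-11, -8], [-8, -11]]
Verify stationarity: grad f(x*) = H x* + g = (0, 0).
Eigenvalues of H: -19, -3.
Both eigenvalues < 0, so H is negative definite -> x* is a strict local max.

max


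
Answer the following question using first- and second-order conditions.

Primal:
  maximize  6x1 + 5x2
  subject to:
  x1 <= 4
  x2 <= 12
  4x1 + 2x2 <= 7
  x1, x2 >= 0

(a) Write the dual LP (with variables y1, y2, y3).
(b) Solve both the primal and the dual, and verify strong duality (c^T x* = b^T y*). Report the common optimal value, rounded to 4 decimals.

The standard primal-dual pair for 'max c^T x s.t. A x <= b, x >= 0' is:
  Dual:  min b^T y  s.t.  A^T y >= c,  y >= 0.

So the dual LP is:
  minimize  4y1 + 12y2 + 7y3
  subject to:
    y1 + 4y3 >= 6
    y2 + 2y3 >= 5
    y1, y2, y3 >= 0

Solving the primal: x* = (0, 3.5).
  primal value c^T x* = 17.5.
Solving the dual: y* = (0, 0, 2.5).
  dual value b^T y* = 17.5.
Strong duality: c^T x* = b^T y*. Confirmed.

17.5


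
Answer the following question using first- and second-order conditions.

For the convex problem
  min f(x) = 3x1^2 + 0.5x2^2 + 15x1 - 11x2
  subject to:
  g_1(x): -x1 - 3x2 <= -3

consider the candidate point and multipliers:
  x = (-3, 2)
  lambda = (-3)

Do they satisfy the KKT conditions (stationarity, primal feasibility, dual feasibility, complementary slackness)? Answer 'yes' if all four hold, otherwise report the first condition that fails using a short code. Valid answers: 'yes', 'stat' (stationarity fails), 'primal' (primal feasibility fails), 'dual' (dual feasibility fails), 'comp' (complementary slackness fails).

Gradient of f: grad f(x) = Q x + c = (-3, -9)
Constraint values g_i(x) = a_i^T x - b_i:
  g_1((-3, 2)) = 0
Stationarity residual: grad f(x) + sum_i lambda_i a_i = (0, 0)
  -> stationarity OK
Primal feasibility (all g_i <= 0): OK
Dual feasibility (all lambda_i >= 0): FAILS
Complementary slackness (lambda_i * g_i(x) = 0 for all i): OK

Verdict: the first failing condition is dual_feasibility -> dual.

dual


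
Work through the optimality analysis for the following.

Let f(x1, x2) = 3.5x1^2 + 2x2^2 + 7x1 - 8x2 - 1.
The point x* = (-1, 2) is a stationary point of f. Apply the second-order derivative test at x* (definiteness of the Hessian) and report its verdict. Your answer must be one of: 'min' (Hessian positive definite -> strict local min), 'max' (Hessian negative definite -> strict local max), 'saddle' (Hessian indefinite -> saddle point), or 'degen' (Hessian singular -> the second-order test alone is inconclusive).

Compute the Hessian H = grad^2 f:
  H = [[7, 0], [0, 4]]
Verify stationarity: grad f(x*) = H x* + g = (0, 0).
Eigenvalues of H: 4, 7.
Both eigenvalues > 0, so H is positive definite -> x* is a strict local min.

min


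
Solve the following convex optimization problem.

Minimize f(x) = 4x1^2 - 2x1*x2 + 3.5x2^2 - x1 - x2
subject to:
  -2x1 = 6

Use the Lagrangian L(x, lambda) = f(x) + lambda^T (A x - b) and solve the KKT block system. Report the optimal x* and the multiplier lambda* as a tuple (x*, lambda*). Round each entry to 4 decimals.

Form the Lagrangian:
  L(x, lambda) = (1/2) x^T Q x + c^T x + lambda^T (A x - b)
Stationarity (grad_x L = 0): Q x + c + A^T lambda = 0.
Primal feasibility: A x = b.

This gives the KKT block system:
  [ Q   A^T ] [ x     ]   [-c ]
  [ A    0  ] [ lambda ] = [ b ]

Solving the linear system:
  x*      = (-3, -0.7143)
  lambda* = (-11.7857)
  f(x*)   = 37.2143

x* = (-3, -0.7143), lambda* = (-11.7857)


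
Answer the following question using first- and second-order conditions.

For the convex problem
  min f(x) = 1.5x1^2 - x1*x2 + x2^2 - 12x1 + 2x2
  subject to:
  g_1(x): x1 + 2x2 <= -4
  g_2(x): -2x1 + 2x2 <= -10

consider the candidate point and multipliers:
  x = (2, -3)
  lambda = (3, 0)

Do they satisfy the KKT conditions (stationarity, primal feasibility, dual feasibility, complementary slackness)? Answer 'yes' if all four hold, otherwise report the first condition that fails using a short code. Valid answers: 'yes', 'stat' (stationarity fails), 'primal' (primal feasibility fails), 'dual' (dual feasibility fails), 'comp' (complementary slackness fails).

Gradient of f: grad f(x) = Q x + c = (-3, -6)
Constraint values g_i(x) = a_i^T x - b_i:
  g_1((2, -3)) = 0
  g_2((2, -3)) = 0
Stationarity residual: grad f(x) + sum_i lambda_i a_i = (0, 0)
  -> stationarity OK
Primal feasibility (all g_i <= 0): OK
Dual feasibility (all lambda_i >= 0): OK
Complementary slackness (lambda_i * g_i(x) = 0 for all i): OK

Verdict: yes, KKT holds.

yes


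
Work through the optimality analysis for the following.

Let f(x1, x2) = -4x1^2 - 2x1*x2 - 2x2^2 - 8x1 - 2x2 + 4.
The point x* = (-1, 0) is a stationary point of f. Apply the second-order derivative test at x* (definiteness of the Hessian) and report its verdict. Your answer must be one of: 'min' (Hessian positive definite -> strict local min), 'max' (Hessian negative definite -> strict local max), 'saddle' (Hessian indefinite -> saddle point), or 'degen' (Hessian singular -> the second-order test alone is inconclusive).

Compute the Hessian H = grad^2 f:
  H = [[-8, -2], [-2, -4]]
Verify stationarity: grad f(x*) = H x* + g = (0, 0).
Eigenvalues of H: -8.8284, -3.1716.
Both eigenvalues < 0, so H is negative definite -> x* is a strict local max.

max


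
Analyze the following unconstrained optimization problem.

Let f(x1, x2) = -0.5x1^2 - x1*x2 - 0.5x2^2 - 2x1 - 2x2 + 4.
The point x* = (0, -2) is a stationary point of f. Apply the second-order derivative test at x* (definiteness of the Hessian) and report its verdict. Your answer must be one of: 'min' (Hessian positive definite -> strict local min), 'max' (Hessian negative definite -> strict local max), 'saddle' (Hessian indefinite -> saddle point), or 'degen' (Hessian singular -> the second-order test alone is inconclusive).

Compute the Hessian H = grad^2 f:
  H = [[-1, -1], [-1, -1]]
Verify stationarity: grad f(x*) = H x* + g = (0, 0).
Eigenvalues of H: -2, 0.
H has a zero eigenvalue (singular; negative semidefinite but not definite), so H is neither positive definite, negative definite, nor indefinite. The second-order test alone is inconclusive -> degen.
(Indeed, f is constant along the null direction of H through x*, so x* is not a strict local extremum.)

degen


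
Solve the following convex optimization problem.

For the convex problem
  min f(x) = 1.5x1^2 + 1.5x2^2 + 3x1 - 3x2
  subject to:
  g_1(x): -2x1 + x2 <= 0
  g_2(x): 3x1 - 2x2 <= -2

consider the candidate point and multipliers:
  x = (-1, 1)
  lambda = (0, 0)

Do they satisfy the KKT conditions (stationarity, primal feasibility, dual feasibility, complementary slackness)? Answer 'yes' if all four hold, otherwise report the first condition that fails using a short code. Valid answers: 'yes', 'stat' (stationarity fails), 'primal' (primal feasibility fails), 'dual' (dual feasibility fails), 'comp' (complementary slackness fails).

Gradient of f: grad f(x) = Q x + c = (0, 0)
Constraint values g_i(x) = a_i^T x - b_i:
  g_1((-1, 1)) = 3
  g_2((-1, 1)) = -3
Stationarity residual: grad f(x) + sum_i lambda_i a_i = (0, 0)
  -> stationarity OK
Primal feasibility (all g_i <= 0): FAILS
Dual feasibility (all lambda_i >= 0): OK
Complementary slackness (lambda_i * g_i(x) = 0 for all i): OK

Verdict: the first failing condition is primal_feasibility -> primal.

primal


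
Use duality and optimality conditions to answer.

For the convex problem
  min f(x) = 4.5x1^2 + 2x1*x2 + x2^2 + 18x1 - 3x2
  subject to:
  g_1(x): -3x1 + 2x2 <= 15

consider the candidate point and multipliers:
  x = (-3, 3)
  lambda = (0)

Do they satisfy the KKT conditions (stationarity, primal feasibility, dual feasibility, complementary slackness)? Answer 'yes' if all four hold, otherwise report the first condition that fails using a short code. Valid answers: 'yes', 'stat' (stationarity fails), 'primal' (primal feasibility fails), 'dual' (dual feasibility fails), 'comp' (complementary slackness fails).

Gradient of f: grad f(x) = Q x + c = (-3, -3)
Constraint values g_i(x) = a_i^T x - b_i:
  g_1((-3, 3)) = 0
Stationarity residual: grad f(x) + sum_i lambda_i a_i = (-3, -3)
  -> stationarity FAILS
Primal feasibility (all g_i <= 0): OK
Dual feasibility (all lambda_i >= 0): OK
Complementary slackness (lambda_i * g_i(x) = 0 for all i): OK

Verdict: the first failing condition is stationarity -> stat.

stat


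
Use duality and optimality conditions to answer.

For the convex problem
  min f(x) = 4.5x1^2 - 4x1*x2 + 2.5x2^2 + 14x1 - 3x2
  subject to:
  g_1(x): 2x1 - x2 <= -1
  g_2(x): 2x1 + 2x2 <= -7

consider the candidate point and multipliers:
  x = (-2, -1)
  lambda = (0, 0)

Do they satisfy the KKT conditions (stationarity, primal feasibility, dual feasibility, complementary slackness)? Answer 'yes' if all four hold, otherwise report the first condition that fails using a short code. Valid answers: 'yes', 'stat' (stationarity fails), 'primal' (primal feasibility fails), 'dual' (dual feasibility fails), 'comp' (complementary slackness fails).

Gradient of f: grad f(x) = Q x + c = (0, 0)
Constraint values g_i(x) = a_i^T x - b_i:
  g_1((-2, -1)) = -2
  g_2((-2, -1)) = 1
Stationarity residual: grad f(x) + sum_i lambda_i a_i = (0, 0)
  -> stationarity OK
Primal feasibility (all g_i <= 0): FAILS
Dual feasibility (all lambda_i >= 0): OK
Complementary slackness (lambda_i * g_i(x) = 0 for all i): OK

Verdict: the first failing condition is primal_feasibility -> primal.

primal


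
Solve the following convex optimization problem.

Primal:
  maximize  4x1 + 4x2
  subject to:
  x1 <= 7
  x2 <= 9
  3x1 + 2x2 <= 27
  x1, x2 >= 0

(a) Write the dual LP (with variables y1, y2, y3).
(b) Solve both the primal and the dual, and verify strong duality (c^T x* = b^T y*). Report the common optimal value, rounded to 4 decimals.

The standard primal-dual pair for 'max c^T x s.t. A x <= b, x >= 0' is:
  Dual:  min b^T y  s.t.  A^T y >= c,  y >= 0.

So the dual LP is:
  minimize  7y1 + 9y2 + 27y3
  subject to:
    y1 + 3y3 >= 4
    y2 + 2y3 >= 4
    y1, y2, y3 >= 0

Solving the primal: x* = (3, 9).
  primal value c^T x* = 48.
Solving the dual: y* = (0, 1.3333, 1.3333).
  dual value b^T y* = 48.
Strong duality: c^T x* = b^T y*. Confirmed.

48


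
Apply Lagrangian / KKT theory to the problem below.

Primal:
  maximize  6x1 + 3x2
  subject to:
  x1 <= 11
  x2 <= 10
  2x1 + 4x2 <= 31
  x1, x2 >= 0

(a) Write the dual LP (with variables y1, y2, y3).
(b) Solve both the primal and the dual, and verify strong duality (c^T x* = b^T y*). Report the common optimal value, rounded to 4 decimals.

The standard primal-dual pair for 'max c^T x s.t. A x <= b, x >= 0' is:
  Dual:  min b^T y  s.t.  A^T y >= c,  y >= 0.

So the dual LP is:
  minimize  11y1 + 10y2 + 31y3
  subject to:
    y1 + 2y3 >= 6
    y2 + 4y3 >= 3
    y1, y2, y3 >= 0

Solving the primal: x* = (11, 2.25).
  primal value c^T x* = 72.75.
Solving the dual: y* = (4.5, 0, 0.75).
  dual value b^T y* = 72.75.
Strong duality: c^T x* = b^T y*. Confirmed.

72.75


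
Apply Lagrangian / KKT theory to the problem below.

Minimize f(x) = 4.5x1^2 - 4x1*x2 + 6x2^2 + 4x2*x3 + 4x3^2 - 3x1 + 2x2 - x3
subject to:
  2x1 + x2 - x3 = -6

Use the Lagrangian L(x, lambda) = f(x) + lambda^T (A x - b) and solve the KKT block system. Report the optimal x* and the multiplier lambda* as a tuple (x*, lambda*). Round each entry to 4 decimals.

Form the Lagrangian:
  L(x, lambda) = (1/2) x^T Q x + c^T x + lambda^T (A x - b)
Stationarity (grad_x L = 0): Q x + c + A^T lambda = 0.
Primal feasibility: A x = b.

This gives the KKT block system:
  [ Q   A^T ] [ x     ]   [-c ]
  [ A    0  ] [ lambda ] = [ b ]

Solving the linear system:
  x*      = (-1.4545, -1.5682, 1.5227)
  lambda* = (4.9091)
  f(x*)   = 14.5795

x* = (-1.4545, -1.5682, 1.5227), lambda* = (4.9091)


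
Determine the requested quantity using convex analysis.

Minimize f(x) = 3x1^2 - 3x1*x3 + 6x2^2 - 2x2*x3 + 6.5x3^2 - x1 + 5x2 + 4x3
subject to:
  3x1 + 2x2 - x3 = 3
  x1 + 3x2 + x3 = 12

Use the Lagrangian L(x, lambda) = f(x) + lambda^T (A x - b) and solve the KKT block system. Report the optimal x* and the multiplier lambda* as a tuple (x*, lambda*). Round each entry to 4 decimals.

Form the Lagrangian:
  L(x, lambda) = (1/2) x^T Q x + c^T x + lambda^T (A x - b)
Stationarity (grad_x L = 0): Q x + c + A^T lambda = 0.
Primal feasibility: A x = b.

This gives the KKT block system:
  [ Q   A^T ] [ x     ]   [-c ]
  [ A    0  ] [ lambda ] = [ b ]

Solving the linear system:
  x*      = (-0.3916, 3.3133, 2.4518)
  lambda* = (10.2815, -20.1396)
  f(x*)   = 118.798

x* = (-0.3916, 3.3133, 2.4518), lambda* = (10.2815, -20.1396)


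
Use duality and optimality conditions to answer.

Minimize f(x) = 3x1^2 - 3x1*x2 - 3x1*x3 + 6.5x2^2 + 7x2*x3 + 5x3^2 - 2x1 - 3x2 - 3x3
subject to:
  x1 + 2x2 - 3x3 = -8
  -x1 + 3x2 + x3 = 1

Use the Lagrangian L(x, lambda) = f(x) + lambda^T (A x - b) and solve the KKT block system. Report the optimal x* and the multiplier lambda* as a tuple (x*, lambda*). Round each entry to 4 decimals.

Form the Lagrangian:
  L(x, lambda) = (1/2) x^T Q x + c^T x + lambda^T (A x - b)
Stationarity (grad_x L = 0): Q x + c + A^T lambda = 0.
Primal feasibility: A x = b.

This gives the KKT block system:
  [ Q   A^T ] [ x     ]   [-c ]
  [ A    0  ] [ lambda ] = [ b ]

Solving the linear system:
  x*      = (-0.2734, -0.5042, 2.2394)
  lambda* = (3.9193, -4.9263)
  f(x*)   = 15.8109

x* = (-0.2734, -0.5042, 2.2394), lambda* = (3.9193, -4.9263)


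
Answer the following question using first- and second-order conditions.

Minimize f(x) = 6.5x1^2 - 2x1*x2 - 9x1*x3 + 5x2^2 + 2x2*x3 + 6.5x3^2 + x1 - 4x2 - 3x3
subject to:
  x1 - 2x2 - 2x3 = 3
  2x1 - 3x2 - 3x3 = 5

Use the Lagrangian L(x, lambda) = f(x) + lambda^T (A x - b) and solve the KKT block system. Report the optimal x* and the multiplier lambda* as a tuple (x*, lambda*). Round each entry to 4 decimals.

Form the Lagrangian:
  L(x, lambda) = (1/2) x^T Q x + c^T x + lambda^T (A x - b)
Stationarity (grad_x L = 0): Q x + c + A^T lambda = 0.
Primal feasibility: A x = b.

This gives the KKT block system:
  [ Q   A^T ] [ x     ]   [-c ]
  [ A    0  ] [ lambda ] = [ b ]

Solving the linear system:
  x*      = (1, -0.8947, -0.1053)
  lambda* = (19.8947, -18.3158)
  f(x*)   = 18.3947

x* = (1, -0.8947, -0.1053), lambda* = (19.8947, -18.3158)


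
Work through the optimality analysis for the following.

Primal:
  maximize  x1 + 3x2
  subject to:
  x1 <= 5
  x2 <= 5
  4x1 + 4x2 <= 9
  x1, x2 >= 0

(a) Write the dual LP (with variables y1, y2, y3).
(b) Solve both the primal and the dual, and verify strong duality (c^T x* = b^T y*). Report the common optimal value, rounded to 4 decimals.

The standard primal-dual pair for 'max c^T x s.t. A x <= b, x >= 0' is:
  Dual:  min b^T y  s.t.  A^T y >= c,  y >= 0.

So the dual LP is:
  minimize  5y1 + 5y2 + 9y3
  subject to:
    y1 + 4y3 >= 1
    y2 + 4y3 >= 3
    y1, y2, y3 >= 0

Solving the primal: x* = (0, 2.25).
  primal value c^T x* = 6.75.
Solving the dual: y* = (0, 0, 0.75).
  dual value b^T y* = 6.75.
Strong duality: c^T x* = b^T y*. Confirmed.

6.75


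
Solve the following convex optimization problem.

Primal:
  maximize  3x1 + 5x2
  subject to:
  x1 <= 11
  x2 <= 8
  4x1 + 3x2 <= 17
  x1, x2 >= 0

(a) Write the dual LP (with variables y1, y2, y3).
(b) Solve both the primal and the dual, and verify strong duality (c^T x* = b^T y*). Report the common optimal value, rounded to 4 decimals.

The standard primal-dual pair for 'max c^T x s.t. A x <= b, x >= 0' is:
  Dual:  min b^T y  s.t.  A^T y >= c,  y >= 0.

So the dual LP is:
  minimize  11y1 + 8y2 + 17y3
  subject to:
    y1 + 4y3 >= 3
    y2 + 3y3 >= 5
    y1, y2, y3 >= 0

Solving the primal: x* = (0, 5.6667).
  primal value c^T x* = 28.3333.
Solving the dual: y* = (0, 0, 1.6667).
  dual value b^T y* = 28.3333.
Strong duality: c^T x* = b^T y*. Confirmed.

28.3333


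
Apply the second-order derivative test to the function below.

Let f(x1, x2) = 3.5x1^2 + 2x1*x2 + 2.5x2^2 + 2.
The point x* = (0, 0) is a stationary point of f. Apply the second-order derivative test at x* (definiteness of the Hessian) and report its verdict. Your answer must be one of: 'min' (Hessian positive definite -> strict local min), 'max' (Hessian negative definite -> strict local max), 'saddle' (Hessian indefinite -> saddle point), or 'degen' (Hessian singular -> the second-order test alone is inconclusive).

Compute the Hessian H = grad^2 f:
  H = [[7, 2], [2, 5]]
Verify stationarity: grad f(x*) = H x* + g = (0, 0).
Eigenvalues of H: 3.7639, 8.2361.
Both eigenvalues > 0, so H is positive definite -> x* is a strict local min.

min


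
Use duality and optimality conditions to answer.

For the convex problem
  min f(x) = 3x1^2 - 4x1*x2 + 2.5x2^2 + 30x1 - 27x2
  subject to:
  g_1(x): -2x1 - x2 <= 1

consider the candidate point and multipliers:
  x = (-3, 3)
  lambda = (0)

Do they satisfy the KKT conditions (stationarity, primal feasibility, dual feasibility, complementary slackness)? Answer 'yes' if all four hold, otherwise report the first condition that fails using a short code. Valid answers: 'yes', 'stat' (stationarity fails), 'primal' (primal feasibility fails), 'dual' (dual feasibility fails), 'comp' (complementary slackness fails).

Gradient of f: grad f(x) = Q x + c = (0, 0)
Constraint values g_i(x) = a_i^T x - b_i:
  g_1((-3, 3)) = 2
Stationarity residual: grad f(x) + sum_i lambda_i a_i = (0, 0)
  -> stationarity OK
Primal feasibility (all g_i <= 0): FAILS
Dual feasibility (all lambda_i >= 0): OK
Complementary slackness (lambda_i * g_i(x) = 0 for all i): OK

Verdict: the first failing condition is primal_feasibility -> primal.

primal


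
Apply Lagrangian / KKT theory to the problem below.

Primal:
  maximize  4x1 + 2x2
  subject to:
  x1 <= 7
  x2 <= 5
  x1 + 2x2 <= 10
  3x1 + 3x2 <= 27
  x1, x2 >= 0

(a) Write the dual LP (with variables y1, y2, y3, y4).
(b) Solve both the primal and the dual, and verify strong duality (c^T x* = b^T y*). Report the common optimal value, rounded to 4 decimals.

The standard primal-dual pair for 'max c^T x s.t. A x <= b, x >= 0' is:
  Dual:  min b^T y  s.t.  A^T y >= c,  y >= 0.

So the dual LP is:
  minimize  7y1 + 5y2 + 10y3 + 27y4
  subject to:
    y1 + y3 + 3y4 >= 4
    y2 + 2y3 + 3y4 >= 2
    y1, y2, y3, y4 >= 0

Solving the primal: x* = (7, 1.5).
  primal value c^T x* = 31.
Solving the dual: y* = (3, 0, 1, 0).
  dual value b^T y* = 31.
Strong duality: c^T x* = b^T y*. Confirmed.

31


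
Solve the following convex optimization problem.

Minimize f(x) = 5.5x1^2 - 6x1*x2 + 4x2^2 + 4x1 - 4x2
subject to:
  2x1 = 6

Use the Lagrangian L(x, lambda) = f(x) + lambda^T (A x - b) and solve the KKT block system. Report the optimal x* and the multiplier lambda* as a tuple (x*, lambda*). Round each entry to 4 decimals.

Form the Lagrangian:
  L(x, lambda) = (1/2) x^T Q x + c^T x + lambda^T (A x - b)
Stationarity (grad_x L = 0): Q x + c + A^T lambda = 0.
Primal feasibility: A x = b.

This gives the KKT block system:
  [ Q   A^T ] [ x     ]   [-c ]
  [ A    0  ] [ lambda ] = [ b ]

Solving the linear system:
  x*      = (3, 2.75)
  lambda* = (-10.25)
  f(x*)   = 31.25

x* = (3, 2.75), lambda* = (-10.25)


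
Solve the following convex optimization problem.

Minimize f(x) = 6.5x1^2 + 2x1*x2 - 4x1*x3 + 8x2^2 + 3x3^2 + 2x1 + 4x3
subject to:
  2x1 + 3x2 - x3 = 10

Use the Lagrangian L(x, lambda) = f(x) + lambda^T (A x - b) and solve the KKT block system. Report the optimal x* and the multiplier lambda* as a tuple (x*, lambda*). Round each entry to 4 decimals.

Form the Lagrangian:
  L(x, lambda) = (1/2) x^T Q x + c^T x + lambda^T (A x - b)
Stationarity (grad_x L = 0): Q x + c + A^T lambda = 0.
Primal feasibility: A x = b.

This gives the KKT block system:
  [ Q   A^T ] [ x     ]   [-c ]
  [ A    0  ] [ lambda ] = [ b ]

Solving the linear system:
  x*      = (0.67, 2.1511, -2.2065)
  lambda* = (-11.9194)
  f(x*)   = 55.8539

x* = (0.67, 2.1511, -2.2065), lambda* = (-11.9194)


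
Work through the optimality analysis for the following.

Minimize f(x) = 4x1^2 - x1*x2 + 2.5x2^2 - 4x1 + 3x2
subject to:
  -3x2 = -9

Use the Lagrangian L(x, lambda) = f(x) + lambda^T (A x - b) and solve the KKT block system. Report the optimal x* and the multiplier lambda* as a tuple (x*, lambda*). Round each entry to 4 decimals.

Form the Lagrangian:
  L(x, lambda) = (1/2) x^T Q x + c^T x + lambda^T (A x - b)
Stationarity (grad_x L = 0): Q x + c + A^T lambda = 0.
Primal feasibility: A x = b.

This gives the KKT block system:
  [ Q   A^T ] [ x     ]   [-c ]
  [ A    0  ] [ lambda ] = [ b ]

Solving the linear system:
  x*      = (0.875, 3)
  lambda* = (5.7083)
  f(x*)   = 28.4375

x* = (0.875, 3), lambda* = (5.7083)


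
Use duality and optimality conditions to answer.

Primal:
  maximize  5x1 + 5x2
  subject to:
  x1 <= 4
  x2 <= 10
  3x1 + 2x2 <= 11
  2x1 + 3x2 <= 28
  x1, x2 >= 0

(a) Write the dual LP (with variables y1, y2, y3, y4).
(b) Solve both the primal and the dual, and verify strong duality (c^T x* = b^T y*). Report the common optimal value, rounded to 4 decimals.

The standard primal-dual pair for 'max c^T x s.t. A x <= b, x >= 0' is:
  Dual:  min b^T y  s.t.  A^T y >= c,  y >= 0.

So the dual LP is:
  minimize  4y1 + 10y2 + 11y3 + 28y4
  subject to:
    y1 + 3y3 + 2y4 >= 5
    y2 + 2y3 + 3y4 >= 5
    y1, y2, y3, y4 >= 0

Solving the primal: x* = (0, 5.5).
  primal value c^T x* = 27.5.
Solving the dual: y* = (0, 0, 2.5, 0).
  dual value b^T y* = 27.5.
Strong duality: c^T x* = b^T y*. Confirmed.

27.5


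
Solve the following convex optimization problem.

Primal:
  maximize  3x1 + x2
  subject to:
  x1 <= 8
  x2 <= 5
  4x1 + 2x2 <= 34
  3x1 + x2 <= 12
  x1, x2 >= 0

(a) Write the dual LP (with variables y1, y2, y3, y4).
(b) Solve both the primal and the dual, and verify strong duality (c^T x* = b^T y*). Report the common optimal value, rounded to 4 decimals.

The standard primal-dual pair for 'max c^T x s.t. A x <= b, x >= 0' is:
  Dual:  min b^T y  s.t.  A^T y >= c,  y >= 0.

So the dual LP is:
  minimize  8y1 + 5y2 + 34y3 + 12y4
  subject to:
    y1 + 4y3 + 3y4 >= 3
    y2 + 2y3 + y4 >= 1
    y1, y2, y3, y4 >= 0

Solving the primal: x* = (4, 0).
  primal value c^T x* = 12.
Solving the dual: y* = (0, 0, 0, 1).
  dual value b^T y* = 12.
Strong duality: c^T x* = b^T y*. Confirmed.

12


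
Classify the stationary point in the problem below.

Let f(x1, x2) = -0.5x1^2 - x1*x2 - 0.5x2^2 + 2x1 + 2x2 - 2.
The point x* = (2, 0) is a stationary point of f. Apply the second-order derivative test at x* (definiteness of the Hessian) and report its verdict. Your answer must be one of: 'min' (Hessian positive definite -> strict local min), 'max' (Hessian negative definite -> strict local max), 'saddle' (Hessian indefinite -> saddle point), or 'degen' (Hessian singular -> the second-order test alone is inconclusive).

Compute the Hessian H = grad^2 f:
  H = [[-1, -1], [-1, -1]]
Verify stationarity: grad f(x*) = H x* + g = (0, 0).
Eigenvalues of H: -2, 0.
H has a zero eigenvalue (singular; negative semidefinite but not definite), so H is neither positive definite, negative definite, nor indefinite. The second-order test alone is inconclusive -> degen.
(Indeed, f is constant along the null direction of H through x*, so x* is not a strict local extremum.)

degen


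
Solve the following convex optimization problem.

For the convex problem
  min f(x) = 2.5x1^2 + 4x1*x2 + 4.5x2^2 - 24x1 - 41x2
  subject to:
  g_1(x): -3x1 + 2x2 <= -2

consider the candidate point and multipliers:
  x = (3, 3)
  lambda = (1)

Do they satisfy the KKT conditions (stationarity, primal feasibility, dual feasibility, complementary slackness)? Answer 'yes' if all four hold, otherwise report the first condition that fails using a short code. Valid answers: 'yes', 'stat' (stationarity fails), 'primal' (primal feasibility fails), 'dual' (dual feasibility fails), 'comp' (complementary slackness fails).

Gradient of f: grad f(x) = Q x + c = (3, -2)
Constraint values g_i(x) = a_i^T x - b_i:
  g_1((3, 3)) = -1
Stationarity residual: grad f(x) + sum_i lambda_i a_i = (0, 0)
  -> stationarity OK
Primal feasibility (all g_i <= 0): OK
Dual feasibility (all lambda_i >= 0): OK
Complementary slackness (lambda_i * g_i(x) = 0 for all i): FAILS

Verdict: the first failing condition is complementary_slackness -> comp.

comp


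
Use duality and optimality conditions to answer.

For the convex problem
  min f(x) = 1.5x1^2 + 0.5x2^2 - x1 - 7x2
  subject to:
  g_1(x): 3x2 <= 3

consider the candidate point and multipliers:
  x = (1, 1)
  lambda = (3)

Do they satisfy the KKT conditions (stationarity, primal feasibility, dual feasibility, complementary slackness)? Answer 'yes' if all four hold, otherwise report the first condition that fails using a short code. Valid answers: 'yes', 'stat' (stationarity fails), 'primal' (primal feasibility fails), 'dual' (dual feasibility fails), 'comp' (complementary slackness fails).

Gradient of f: grad f(x) = Q x + c = (2, -6)
Constraint values g_i(x) = a_i^T x - b_i:
  g_1((1, 1)) = 0
Stationarity residual: grad f(x) + sum_i lambda_i a_i = (2, 3)
  -> stationarity FAILS
Primal feasibility (all g_i <= 0): OK
Dual feasibility (all lambda_i >= 0): OK
Complementary slackness (lambda_i * g_i(x) = 0 for all i): OK

Verdict: the first failing condition is stationarity -> stat.

stat


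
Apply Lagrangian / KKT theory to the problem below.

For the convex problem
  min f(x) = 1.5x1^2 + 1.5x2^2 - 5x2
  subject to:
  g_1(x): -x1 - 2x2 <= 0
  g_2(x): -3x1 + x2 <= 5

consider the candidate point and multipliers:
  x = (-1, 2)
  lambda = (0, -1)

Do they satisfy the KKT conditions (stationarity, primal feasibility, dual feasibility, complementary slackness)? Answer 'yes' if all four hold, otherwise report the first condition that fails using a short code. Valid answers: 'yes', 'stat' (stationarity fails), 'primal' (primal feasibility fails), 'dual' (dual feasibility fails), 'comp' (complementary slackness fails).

Gradient of f: grad f(x) = Q x + c = (-3, 1)
Constraint values g_i(x) = a_i^T x - b_i:
  g_1((-1, 2)) = -3
  g_2((-1, 2)) = 0
Stationarity residual: grad f(x) + sum_i lambda_i a_i = (0, 0)
  -> stationarity OK
Primal feasibility (all g_i <= 0): OK
Dual feasibility (all lambda_i >= 0): FAILS
Complementary slackness (lambda_i * g_i(x) = 0 for all i): OK

Verdict: the first failing condition is dual_feasibility -> dual.

dual


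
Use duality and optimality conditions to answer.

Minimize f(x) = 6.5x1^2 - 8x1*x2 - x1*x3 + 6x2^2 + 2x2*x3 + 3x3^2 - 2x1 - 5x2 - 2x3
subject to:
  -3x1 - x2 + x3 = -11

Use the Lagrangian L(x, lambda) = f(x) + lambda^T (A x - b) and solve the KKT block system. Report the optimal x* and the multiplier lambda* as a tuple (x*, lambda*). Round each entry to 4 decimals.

Form the Lagrangian:
  L(x, lambda) = (1/2) x^T Q x + c^T x + lambda^T (A x - b)
Stationarity (grad_x L = 0): Q x + c + A^T lambda = 0.
Primal feasibility: A x = b.

This gives the KKT block system:
  [ Q   A^T ] [ x     ]   [-c ]
  [ A    0  ] [ lambda ] = [ b ]

Solving the linear system:
  x*      = (2.5649, 2.5694, -0.7359)
  lambda* = (3.8415)
  f(x*)   = 12.876

x* = (2.5649, 2.5694, -0.7359), lambda* = (3.8415)


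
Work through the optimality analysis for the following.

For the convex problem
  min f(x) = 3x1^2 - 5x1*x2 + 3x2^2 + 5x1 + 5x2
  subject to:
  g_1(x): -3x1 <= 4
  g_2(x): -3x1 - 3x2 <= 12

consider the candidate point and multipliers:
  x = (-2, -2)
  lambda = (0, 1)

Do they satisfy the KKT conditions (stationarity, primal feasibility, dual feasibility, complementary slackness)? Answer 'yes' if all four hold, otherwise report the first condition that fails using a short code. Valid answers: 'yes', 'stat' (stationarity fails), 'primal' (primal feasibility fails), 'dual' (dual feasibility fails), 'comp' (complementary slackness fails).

Gradient of f: grad f(x) = Q x + c = (3, 3)
Constraint values g_i(x) = a_i^T x - b_i:
  g_1((-2, -2)) = 2
  g_2((-2, -2)) = 0
Stationarity residual: grad f(x) + sum_i lambda_i a_i = (0, 0)
  -> stationarity OK
Primal feasibility (all g_i <= 0): FAILS
Dual feasibility (all lambda_i >= 0): OK
Complementary slackness (lambda_i * g_i(x) = 0 for all i): OK

Verdict: the first failing condition is primal_feasibility -> primal.

primal


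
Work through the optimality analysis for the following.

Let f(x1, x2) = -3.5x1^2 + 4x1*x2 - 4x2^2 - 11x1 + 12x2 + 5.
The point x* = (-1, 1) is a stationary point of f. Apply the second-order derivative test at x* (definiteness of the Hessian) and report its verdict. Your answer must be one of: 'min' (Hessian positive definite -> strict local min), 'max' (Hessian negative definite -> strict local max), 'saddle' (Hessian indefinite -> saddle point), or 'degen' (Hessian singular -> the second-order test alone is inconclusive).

Compute the Hessian H = grad^2 f:
  H = [[-7, 4], [4, -8]]
Verify stationarity: grad f(x*) = H x* + g = (0, 0).
Eigenvalues of H: -11.5311, -3.4689.
Both eigenvalues < 0, so H is negative definite -> x* is a strict local max.

max


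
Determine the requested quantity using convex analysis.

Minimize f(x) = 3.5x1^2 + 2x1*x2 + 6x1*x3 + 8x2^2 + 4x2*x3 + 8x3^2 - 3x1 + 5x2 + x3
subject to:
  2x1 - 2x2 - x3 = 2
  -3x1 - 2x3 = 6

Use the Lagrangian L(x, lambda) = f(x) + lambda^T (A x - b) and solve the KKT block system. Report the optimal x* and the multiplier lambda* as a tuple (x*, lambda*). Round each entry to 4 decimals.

Form the Lagrangian:
  L(x, lambda) = (1/2) x^T Q x + c^T x + lambda^T (A x - b)
Stationarity (grad_x L = 0): Q x + c + A^T lambda = 0.
Primal feasibility: A x = b.

This gives the KKT block system:
  [ Q   A^T ] [ x     ]   [-c ]
  [ A    0  ] [ lambda ] = [ b ]

Solving the linear system:
  x*      = (-0.8208, -0.9365, -1.7688)
  lambda* = (-9.35, -13.3104)
  f(x*)   = 47.287

x* = (-0.8208, -0.9365, -1.7688), lambda* = (-9.35, -13.3104)


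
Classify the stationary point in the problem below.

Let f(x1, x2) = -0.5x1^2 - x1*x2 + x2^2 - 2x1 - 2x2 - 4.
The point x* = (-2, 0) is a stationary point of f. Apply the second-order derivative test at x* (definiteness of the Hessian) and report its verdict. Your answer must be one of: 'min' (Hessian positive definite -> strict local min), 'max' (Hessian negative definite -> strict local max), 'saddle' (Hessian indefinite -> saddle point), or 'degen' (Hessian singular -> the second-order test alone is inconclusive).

Compute the Hessian H = grad^2 f:
  H = [[-1, -1], [-1, 2]]
Verify stationarity: grad f(x*) = H x* + g = (0, 0).
Eigenvalues of H: -1.3028, 2.3028.
Eigenvalues have mixed signs, so H is indefinite -> x* is a saddle point.

saddle


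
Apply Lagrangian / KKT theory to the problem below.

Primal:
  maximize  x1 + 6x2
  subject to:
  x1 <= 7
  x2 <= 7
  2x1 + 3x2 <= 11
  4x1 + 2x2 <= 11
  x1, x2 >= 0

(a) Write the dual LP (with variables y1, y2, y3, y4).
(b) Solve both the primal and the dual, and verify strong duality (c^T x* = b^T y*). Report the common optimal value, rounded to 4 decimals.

The standard primal-dual pair for 'max c^T x s.t. A x <= b, x >= 0' is:
  Dual:  min b^T y  s.t.  A^T y >= c,  y >= 0.

So the dual LP is:
  minimize  7y1 + 7y2 + 11y3 + 11y4
  subject to:
    y1 + 2y3 + 4y4 >= 1
    y2 + 3y3 + 2y4 >= 6
    y1, y2, y3, y4 >= 0

Solving the primal: x* = (0, 3.6667).
  primal value c^T x* = 22.
Solving the dual: y* = (0, 0, 2, 0).
  dual value b^T y* = 22.
Strong duality: c^T x* = b^T y*. Confirmed.

22


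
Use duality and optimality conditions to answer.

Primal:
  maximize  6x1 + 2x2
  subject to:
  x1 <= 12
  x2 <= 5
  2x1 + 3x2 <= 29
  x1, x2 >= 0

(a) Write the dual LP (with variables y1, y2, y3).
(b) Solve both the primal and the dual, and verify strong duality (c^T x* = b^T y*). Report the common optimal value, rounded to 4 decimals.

The standard primal-dual pair for 'max c^T x s.t. A x <= b, x >= 0' is:
  Dual:  min b^T y  s.t.  A^T y >= c,  y >= 0.

So the dual LP is:
  minimize  12y1 + 5y2 + 29y3
  subject to:
    y1 + 2y3 >= 6
    y2 + 3y3 >= 2
    y1, y2, y3 >= 0

Solving the primal: x* = (12, 1.6667).
  primal value c^T x* = 75.3333.
Solving the dual: y* = (4.6667, 0, 0.6667).
  dual value b^T y* = 75.3333.
Strong duality: c^T x* = b^T y*. Confirmed.

75.3333


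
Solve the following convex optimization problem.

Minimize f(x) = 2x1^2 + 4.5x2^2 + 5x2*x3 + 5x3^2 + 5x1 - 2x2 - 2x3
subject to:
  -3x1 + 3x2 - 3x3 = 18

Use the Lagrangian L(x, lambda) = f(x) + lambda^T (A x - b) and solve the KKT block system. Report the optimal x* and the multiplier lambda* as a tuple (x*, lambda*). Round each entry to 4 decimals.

Form the Lagrangian:
  L(x, lambda) = (1/2) x^T Q x + c^T x + lambda^T (A x - b)
Stationarity (grad_x L = 0): Q x + c + A^T lambda = 0.
Primal feasibility: A x = b.

This gives the KKT block system:
  [ Q   A^T ] [ x     ]   [-c ]
  [ A    0  ] [ lambda ] = [ b ]

Solving the linear system:
  x*      = (-2.9448, 1.7182, -1.337)
  lambda* = (-2.2597)
  f(x*)   = 12.5939

x* = (-2.9448, 1.7182, -1.337), lambda* = (-2.2597)


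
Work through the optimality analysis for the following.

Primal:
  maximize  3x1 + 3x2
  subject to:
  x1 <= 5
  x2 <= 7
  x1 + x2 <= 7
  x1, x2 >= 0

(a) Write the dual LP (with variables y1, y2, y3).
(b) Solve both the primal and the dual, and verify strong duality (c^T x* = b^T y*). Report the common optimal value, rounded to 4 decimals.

The standard primal-dual pair for 'max c^T x s.t. A x <= b, x >= 0' is:
  Dual:  min b^T y  s.t.  A^T y >= c,  y >= 0.

So the dual LP is:
  minimize  5y1 + 7y2 + 7y3
  subject to:
    y1 + y3 >= 3
    y2 + y3 >= 3
    y1, y2, y3 >= 0

Solving the primal: x* = (0, 7).
  primal value c^T x* = 21.
Solving the dual: y* = (0, 0, 3).
  dual value b^T y* = 21.
Strong duality: c^T x* = b^T y*. Confirmed.

21


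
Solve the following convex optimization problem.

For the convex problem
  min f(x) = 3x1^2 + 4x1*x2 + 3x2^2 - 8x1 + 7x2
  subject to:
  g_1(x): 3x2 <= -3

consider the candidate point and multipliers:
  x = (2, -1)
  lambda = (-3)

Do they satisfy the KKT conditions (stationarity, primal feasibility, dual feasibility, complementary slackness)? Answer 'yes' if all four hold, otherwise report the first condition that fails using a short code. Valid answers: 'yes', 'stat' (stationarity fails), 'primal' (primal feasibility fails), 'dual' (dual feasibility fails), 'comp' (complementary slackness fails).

Gradient of f: grad f(x) = Q x + c = (0, 9)
Constraint values g_i(x) = a_i^T x - b_i:
  g_1((2, -1)) = 0
Stationarity residual: grad f(x) + sum_i lambda_i a_i = (0, 0)
  -> stationarity OK
Primal feasibility (all g_i <= 0): OK
Dual feasibility (all lambda_i >= 0): FAILS
Complementary slackness (lambda_i * g_i(x) = 0 for all i): OK

Verdict: the first failing condition is dual_feasibility -> dual.

dual


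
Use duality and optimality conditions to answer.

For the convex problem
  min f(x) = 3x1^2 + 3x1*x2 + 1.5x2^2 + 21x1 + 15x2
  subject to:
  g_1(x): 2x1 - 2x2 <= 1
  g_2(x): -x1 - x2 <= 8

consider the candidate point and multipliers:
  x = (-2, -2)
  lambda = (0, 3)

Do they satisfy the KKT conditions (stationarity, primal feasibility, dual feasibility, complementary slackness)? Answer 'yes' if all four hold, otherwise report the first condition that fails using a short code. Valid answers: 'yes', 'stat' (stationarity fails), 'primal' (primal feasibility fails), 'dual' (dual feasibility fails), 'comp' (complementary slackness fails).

Gradient of f: grad f(x) = Q x + c = (3, 3)
Constraint values g_i(x) = a_i^T x - b_i:
  g_1((-2, -2)) = -1
  g_2((-2, -2)) = -4
Stationarity residual: grad f(x) + sum_i lambda_i a_i = (0, 0)
  -> stationarity OK
Primal feasibility (all g_i <= 0): OK
Dual feasibility (all lambda_i >= 0): OK
Complementary slackness (lambda_i * g_i(x) = 0 for all i): FAILS

Verdict: the first failing condition is complementary_slackness -> comp.

comp


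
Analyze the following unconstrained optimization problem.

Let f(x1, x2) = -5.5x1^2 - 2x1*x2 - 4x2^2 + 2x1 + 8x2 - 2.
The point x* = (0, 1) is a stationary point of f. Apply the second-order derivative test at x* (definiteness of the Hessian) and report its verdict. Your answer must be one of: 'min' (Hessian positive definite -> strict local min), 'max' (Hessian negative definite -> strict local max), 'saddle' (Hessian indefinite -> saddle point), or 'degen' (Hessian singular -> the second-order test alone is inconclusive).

Compute the Hessian H = grad^2 f:
  H = [[-11, -2], [-2, -8]]
Verify stationarity: grad f(x*) = H x* + g = (0, 0).
Eigenvalues of H: -12, -7.
Both eigenvalues < 0, so H is negative definite -> x* is a strict local max.

max


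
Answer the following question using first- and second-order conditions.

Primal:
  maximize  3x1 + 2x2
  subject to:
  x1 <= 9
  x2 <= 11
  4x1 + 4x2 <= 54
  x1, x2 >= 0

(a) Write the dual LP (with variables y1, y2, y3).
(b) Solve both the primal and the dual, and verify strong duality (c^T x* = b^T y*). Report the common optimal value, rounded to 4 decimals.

The standard primal-dual pair for 'max c^T x s.t. A x <= b, x >= 0' is:
  Dual:  min b^T y  s.t.  A^T y >= c,  y >= 0.

So the dual LP is:
  minimize  9y1 + 11y2 + 54y3
  subject to:
    y1 + 4y3 >= 3
    y2 + 4y3 >= 2
    y1, y2, y3 >= 0

Solving the primal: x* = (9, 4.5).
  primal value c^T x* = 36.
Solving the dual: y* = (1, 0, 0.5).
  dual value b^T y* = 36.
Strong duality: c^T x* = b^T y*. Confirmed.

36
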